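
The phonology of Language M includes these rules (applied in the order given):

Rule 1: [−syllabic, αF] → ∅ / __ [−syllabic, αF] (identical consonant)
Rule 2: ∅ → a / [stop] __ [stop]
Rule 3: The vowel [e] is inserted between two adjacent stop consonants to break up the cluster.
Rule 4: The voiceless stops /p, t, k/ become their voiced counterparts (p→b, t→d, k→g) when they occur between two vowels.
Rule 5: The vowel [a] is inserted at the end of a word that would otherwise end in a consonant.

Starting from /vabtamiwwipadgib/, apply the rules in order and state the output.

vabadamiwibadagiba

Rule 1 (degemination): /ww/ is a geminate; the first /w/ deletes. /vabtamiwwipadgib/ → vabtamiwipadgib.
Rule 2 (stop-cluster a-epenthesis): /b/ and /t/ form a stop–stop cluster, so [a] is inserted between them. /d/ and /g/ form a stop–stop cluster, so [a] is inserted between them. /vabtamiwipadgib/ → vabatamiwipadagib.
Rule 3 (stop-cluster e-epenthesis): no segment meets the environment; /vabatamiwipadagib/ is unchanged.
Rule 4 (intervocalic voicing): /t/ is a voiceless stop between vowels /a/ and /a/, so it voices to [d]. /p/ is a voiceless stop between vowels /i/ and /a/, so it voices to [b]. /vabatamiwipadagib/ → vabadamiwibadagib.
Rule 5 (final a-epenthesis): the form ends in the consonant /b/, so [a] is inserted word-finally. /vabadamiwibadagib/ → vabadamiwibadagiba.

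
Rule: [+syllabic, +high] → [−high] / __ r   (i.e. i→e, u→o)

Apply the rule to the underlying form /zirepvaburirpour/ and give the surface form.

zerepvaborerpoor

/i/ is a high vowel immediately before /r/, so it lowers to [e].
/u/ is a high vowel immediately before /r/, so it lowers to [o].
/i/ is a high vowel immediately before /r/, so it lowers to [e].
/u/ is a high vowel immediately before /r/, so it lowers to [o].
Surface form: [zerepvaborerpoor].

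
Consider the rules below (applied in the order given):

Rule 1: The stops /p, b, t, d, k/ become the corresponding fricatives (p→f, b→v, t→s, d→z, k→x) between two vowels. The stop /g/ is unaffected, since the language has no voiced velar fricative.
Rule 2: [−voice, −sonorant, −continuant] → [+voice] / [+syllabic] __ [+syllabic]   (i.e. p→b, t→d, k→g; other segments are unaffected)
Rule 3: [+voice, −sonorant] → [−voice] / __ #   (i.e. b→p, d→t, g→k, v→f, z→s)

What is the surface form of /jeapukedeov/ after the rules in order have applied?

jeafuxezeof

Rule 1 (intervocalic spirantization): /p/ is a stop between vowels /a/ and /u/, so it spirantizes to the fricative [f]. /k/ is a stop between vowels /u/ and /e/, so it spirantizes to the fricative [x]. /d/ is a stop between vowels /e/ and /e/, so it spirantizes to the fricative [z]. /jeapukedeov/ → jeafuxezeov.
Rule 2 (intervocalic voicing): no segment meets the environment; /jeafuxezeov/ is unchanged.
Rule 3 (final devoicing): /v/ is a voiced obstruent in word-final position, so it devoices to [f]. /jeafuxezeov/ → jeafuxezeof.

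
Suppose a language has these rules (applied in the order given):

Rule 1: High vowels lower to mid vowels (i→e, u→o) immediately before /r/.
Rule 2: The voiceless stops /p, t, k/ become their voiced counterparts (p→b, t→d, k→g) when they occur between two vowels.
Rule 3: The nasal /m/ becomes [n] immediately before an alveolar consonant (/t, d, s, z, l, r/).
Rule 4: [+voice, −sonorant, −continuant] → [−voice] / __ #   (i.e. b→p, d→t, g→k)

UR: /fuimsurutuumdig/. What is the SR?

fuinsoruduundik

Rule 1 (pre-rhotic lowering): /u/ is a high vowel immediately before /r/, so it lowers to [o]. /fuimsurutuumdig/ → fuimsorutuumdig.
Rule 2 (intervocalic voicing): /t/ is a voiceless stop between vowels /u/ and /u/, so it voices to [d]. /fuimsorutuumdig/ → fuimsoruduumdig.
Rule 3 (nasal place assimilation): /m/ precedes the alveolar consonant /s/, so it assimilates in place to [n]. /m/ precedes the alveolar consonant /d/, so it assimilates in place to [n]. /fuimsoruduumdig/ → fuinsoruduundig.
Rule 4 (final devoicing): /g/ is a voiced stop in word-final position, so it devoices to [k]. /fuinsoruduundig/ → fuinsoruduundik.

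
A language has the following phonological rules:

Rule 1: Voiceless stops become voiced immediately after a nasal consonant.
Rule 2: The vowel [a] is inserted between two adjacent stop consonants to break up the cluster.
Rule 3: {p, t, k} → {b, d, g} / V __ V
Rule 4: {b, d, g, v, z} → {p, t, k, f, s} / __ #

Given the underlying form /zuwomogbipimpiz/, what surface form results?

Rule 1 (post-nasal voicing): /p/ is a voiceless stop immediately after the nasal /m/, so it voices to [b]. /zuwomogbipimpiz/ → zuwomogbipimbiz.
Rule 2 (stop-cluster a-epenthesis): /g/ and /b/ form a stop–stop cluster, so [a] is inserted between them. /zuwomogbipimbiz/ → zuwomogabipimbiz.
Rule 3 (intervocalic voicing): /p/ is a voiceless stop between vowels /i/ and /i/, so it voices to [b]. /zuwomogabipimbiz/ → zuwomogabibimbiz.
Rule 4 (final devoicing): /z/ is a voiced obstruent in word-final position, so it devoices to [s]. /zuwomogabibimbiz/ → zuwomogabibimbis.

zuwomogabibimbis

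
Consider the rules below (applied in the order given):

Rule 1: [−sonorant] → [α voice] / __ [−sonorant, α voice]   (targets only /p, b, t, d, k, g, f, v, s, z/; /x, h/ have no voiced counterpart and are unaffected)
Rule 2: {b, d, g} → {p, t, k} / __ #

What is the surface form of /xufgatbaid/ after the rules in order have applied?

Rule 1 (regressive voicing assimilation): /f/ precedes the voiced obstruent /g/, so it voices to [v] by assimilation. /t/ precedes the voiced obstruent /b/, so it voices to [d] by assimilation. /xufgatbaid/ → xuvgadbaid.
Rule 2 (final devoicing): /d/ is a voiced stop in word-final position, so it devoices to [t]. /xuvgadbaid/ → xuvgadbait.

xuvgadbait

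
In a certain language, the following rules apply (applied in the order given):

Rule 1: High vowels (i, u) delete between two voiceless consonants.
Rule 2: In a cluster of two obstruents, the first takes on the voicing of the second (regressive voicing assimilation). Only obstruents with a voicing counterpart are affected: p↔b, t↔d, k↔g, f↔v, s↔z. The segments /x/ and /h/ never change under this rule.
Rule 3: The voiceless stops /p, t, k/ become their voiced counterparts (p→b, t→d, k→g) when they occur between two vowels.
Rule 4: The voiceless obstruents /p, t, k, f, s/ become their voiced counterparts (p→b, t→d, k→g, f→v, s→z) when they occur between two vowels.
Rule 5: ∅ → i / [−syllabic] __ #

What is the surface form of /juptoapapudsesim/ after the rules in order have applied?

juptoababutsezimi

Rule 1 (high vowel syncope): no segment meets the environment; /juptoapapudsesim/ is unchanged.
Rule 2 (regressive voicing assimilation): /d/ precedes the voiceless obstruent /s/, so it devoices to [t] by assimilation. /juptoapapudsesim/ → juptoapaputsesim.
Rule 3 (intervocalic voicing): /p/ is a voiceless stop between vowels /a/ and /a/, so it voices to [b]. /p/ is a voiceless stop between vowels /a/ and /u/, so it voices to [b]. /juptoapaputsesim/ → juptoababutsesim.
Rule 4 (intervocalic voicing): /s/ is a voiceless obstruent between vowels /e/ and /i/, so it voices to [z]. /juptoababutsesim/ → juptoababutsezim.
Rule 5 (final i-epenthesis): the form ends in the consonant /m/, so [i] is inserted word-finally. /juptoababutsezim/ → juptoababutsezimi.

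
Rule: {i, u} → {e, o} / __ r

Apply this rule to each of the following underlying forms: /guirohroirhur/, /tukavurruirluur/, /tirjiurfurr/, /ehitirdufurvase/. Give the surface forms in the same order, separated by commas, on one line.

guerohroerhor, tukavorruerluor, terjiorforr, ehiterduforvase

/guirohroirhur/: /i/ is a high vowel immediately before /r/, so it lowers to [e]. /i/ is a high vowel immediately before /r/, so it lowers to [e]. /u/ is a high vowel immediately before /r/, so it lowers to [o]. → [guerohroerhor].
/tukavurruirluur/: /u/ is a high vowel immediately before /r/, so it lowers to [o]. /i/ is a high vowel immediately before /r/, so it lowers to [e]. /u/ is a high vowel immediately before /r/, so it lowers to [o]. → [tukavorruerluor].
/tirjiurfurr/: /i/ is a high vowel immediately before /r/, so it lowers to [e]. /u/ is a high vowel immediately before /r/, so it lowers to [o]. /u/ is a high vowel immediately before /r/, so it lowers to [o]. → [terjiorforr].
/ehitirdufurvase/: /i/ is a high vowel immediately before /r/, so it lowers to [e]. /u/ is a high vowel immediately before /r/, so it lowers to [o]. → [ehiterduforvase].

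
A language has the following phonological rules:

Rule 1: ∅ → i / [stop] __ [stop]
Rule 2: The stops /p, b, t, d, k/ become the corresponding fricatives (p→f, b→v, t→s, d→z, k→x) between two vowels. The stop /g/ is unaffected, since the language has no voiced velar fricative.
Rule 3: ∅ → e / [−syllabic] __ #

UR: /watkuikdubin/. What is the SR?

wasixuixizuvine

Rule 1 (stop-cluster i-epenthesis): /t/ and /k/ form a stop–stop cluster, so [i] is inserted between them. /k/ and /d/ form a stop–stop cluster, so [i] is inserted between them. /watkuikdubin/ → watikuikidubin.
Rule 2 (intervocalic spirantization): /t/ is a stop between vowels /a/ and /i/, so it spirantizes to the fricative [s]. /k/ is a stop between vowels /i/ and /u/, so it spirantizes to the fricative [x]. /k/ is a stop between vowels /i/ and /i/, so it spirantizes to the fricative [x]. /d/ is a stop between vowels /i/ and /u/, so it spirantizes to the fricative [z]. /b/ is a stop between vowels /u/ and /i/, so it spirantizes to the fricative [v]. /watikuikidubin/ → wasixuixizuvin.
Rule 3 (final e-epenthesis): the form ends in the consonant /n/, so [e] is inserted word-finally. /wasixuixizuvin/ → wasixuixizuvine.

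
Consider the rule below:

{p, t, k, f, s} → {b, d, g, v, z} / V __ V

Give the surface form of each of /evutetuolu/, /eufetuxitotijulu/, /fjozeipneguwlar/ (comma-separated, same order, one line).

evudeduolu, euveduxidodijulu, fjozeipneguwlar

/evutetuolu/: /t/ is a voiceless obstruent between vowels /u/ and /e/, so it voices to [d]. /t/ is a voiceless obstruent between vowels /e/ and /u/, so it voices to [d]. → [evudeduolu].
/eufetuxitotijulu/: /f/ is a voiceless obstruent between vowels /u/ and /e/, so it voices to [v]. /t/ is a voiceless obstruent between vowels /e/ and /u/, so it voices to [d]. /t/ is a voiceless obstruent between vowels /i/ and /o/, so it voices to [d]. /t/ is a voiceless obstruent between vowels /o/ and /i/, so it voices to [d]. → [euveduxidodijulu].
/fjozeipneguwlar/: the rule's environment is not met; surfaces unchanged as [fjozeipneguwlar].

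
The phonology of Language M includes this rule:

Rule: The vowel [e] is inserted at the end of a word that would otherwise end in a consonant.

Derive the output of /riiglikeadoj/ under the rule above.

the form ends in the consonant /j/, so [e] is inserted word-finally.
Surface form: [riiglikeadoje].

riiglikeadoje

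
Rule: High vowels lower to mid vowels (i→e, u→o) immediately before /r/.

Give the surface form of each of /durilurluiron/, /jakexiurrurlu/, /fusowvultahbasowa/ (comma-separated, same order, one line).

/durilurluiron/: /u/ is a high vowel immediately before /r/, so it lowers to [o]. /u/ is a high vowel immediately before /r/, so it lowers to [o]. /i/ is a high vowel immediately before /r/, so it lowers to [e]. → [dorilorlueron].
/jakexiurrurlu/: /u/ is a high vowel immediately before /r/, so it lowers to [o]. /u/ is a high vowel immediately before /r/, so it lowers to [o]. → [jakexiorrorlu].
/fusowvultahbasowa/: the rule's environment is not met; surfaces unchanged as [fusowvultahbasowa].

dorilorlueron, jakexiorrorlu, fusowvultahbasowa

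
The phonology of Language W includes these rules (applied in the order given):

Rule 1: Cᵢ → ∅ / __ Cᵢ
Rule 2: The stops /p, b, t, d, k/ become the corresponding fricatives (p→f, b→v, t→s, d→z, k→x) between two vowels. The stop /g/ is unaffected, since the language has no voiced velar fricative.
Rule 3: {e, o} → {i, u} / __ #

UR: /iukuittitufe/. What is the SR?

iuxuisisufi

Rule 1 (degemination): /tt/ is a geminate; the first /t/ deletes. /iukuittitufe/ → iukuititufe.
Rule 2 (intervocalic spirantization): /k/ is a stop between vowels /u/ and /u/, so it spirantizes to the fricative [x]. /t/ is a stop between vowels /i/ and /i/, so it spirantizes to the fricative [s]. /t/ is a stop between vowels /i/ and /u/, so it spirantizes to the fricative [s]. /iukuititufe/ → iuxuisisufe.
Rule 3 (final vowel raising): /e/ is a mid vowel in word-final position, so it raises to [i]. /iuxuisisufe/ → iuxuisisufi.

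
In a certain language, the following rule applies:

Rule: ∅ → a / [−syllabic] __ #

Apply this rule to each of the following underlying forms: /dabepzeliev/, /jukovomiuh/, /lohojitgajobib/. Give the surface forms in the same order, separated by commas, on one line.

dabepzelieva, jukovomiuha, lohojitgajobiba

/dabepzeliev/: the form ends in the consonant /v/, so [a] is inserted word-finally. → [dabepzelieva].
/jukovomiuh/: the form ends in the consonant /h/, so [a] is inserted word-finally. → [jukovomiuha].
/lohojitgajobib/: the form ends in the consonant /b/, so [a] is inserted word-finally. → [lohojitgajobiba].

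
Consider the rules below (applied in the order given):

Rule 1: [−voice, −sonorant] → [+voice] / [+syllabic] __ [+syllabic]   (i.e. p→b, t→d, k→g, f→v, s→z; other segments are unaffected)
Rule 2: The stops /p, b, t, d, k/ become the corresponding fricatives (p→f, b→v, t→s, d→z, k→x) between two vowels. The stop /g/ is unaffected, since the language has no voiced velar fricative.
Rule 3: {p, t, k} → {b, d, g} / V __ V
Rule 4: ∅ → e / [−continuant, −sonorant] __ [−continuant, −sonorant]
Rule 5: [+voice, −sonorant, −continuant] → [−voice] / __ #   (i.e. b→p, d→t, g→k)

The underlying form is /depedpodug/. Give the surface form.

devedepozuk

Rule 1 (intervocalic voicing): /p/ is a voiceless obstruent between vowels /e/ and /e/, so it voices to [b]. /depedpodug/ → debedpodug.
Rule 2 (intervocalic spirantization): /b/ is a stop between vowels /e/ and /e/, so it spirantizes to the fricative [v]. /d/ is a stop between vowels /o/ and /u/, so it spirantizes to the fricative [z]. /debedpodug/ → devedpozug.
Rule 3 (intervocalic voicing): no segment meets the environment; /devedpozug/ is unchanged.
Rule 4 (stop-cluster e-epenthesis): /d/ and /p/ form a stop–stop cluster, so [e] is inserted between them. /devedpozug/ → devedepozug.
Rule 5 (final devoicing): /g/ is a voiced stop in word-final position, so it devoices to [k]. /devedepozug/ → devedepozuk.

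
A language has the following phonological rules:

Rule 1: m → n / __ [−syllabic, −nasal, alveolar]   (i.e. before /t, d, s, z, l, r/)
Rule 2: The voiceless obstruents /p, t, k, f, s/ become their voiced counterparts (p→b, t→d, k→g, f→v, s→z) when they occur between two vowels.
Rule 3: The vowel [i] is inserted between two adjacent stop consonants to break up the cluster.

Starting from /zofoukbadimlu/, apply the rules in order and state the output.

zovoukibadinlu

Rule 1 (nasal place assimilation): /m/ precedes the alveolar consonant /l/, so it assimilates in place to [n]. /zofoukbadimlu/ → zofoukbadinlu.
Rule 2 (intervocalic voicing): /f/ is a voiceless obstruent between vowels /o/ and /o/, so it voices to [v]. /zofoukbadinlu/ → zovoukbadinlu.
Rule 3 (stop-cluster i-epenthesis): /k/ and /b/ form a stop–stop cluster, so [i] is inserted between them. /zovoukbadinlu/ → zovoukibadinlu.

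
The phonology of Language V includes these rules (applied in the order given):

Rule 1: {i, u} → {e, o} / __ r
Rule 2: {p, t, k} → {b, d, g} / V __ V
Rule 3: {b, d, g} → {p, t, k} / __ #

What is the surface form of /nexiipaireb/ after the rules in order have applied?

nexiibaerep

Rule 1 (pre-rhotic lowering): /i/ is a high vowel immediately before /r/, so it lowers to [e]. /nexiipaireb/ → nexiipaereb.
Rule 2 (intervocalic voicing): /p/ is a voiceless stop between vowels /i/ and /a/, so it voices to [b]. /nexiipaereb/ → nexiibaereb.
Rule 3 (final devoicing): /b/ is a voiced stop in word-final position, so it devoices to [p]. /nexiibaereb/ → nexiibaerep.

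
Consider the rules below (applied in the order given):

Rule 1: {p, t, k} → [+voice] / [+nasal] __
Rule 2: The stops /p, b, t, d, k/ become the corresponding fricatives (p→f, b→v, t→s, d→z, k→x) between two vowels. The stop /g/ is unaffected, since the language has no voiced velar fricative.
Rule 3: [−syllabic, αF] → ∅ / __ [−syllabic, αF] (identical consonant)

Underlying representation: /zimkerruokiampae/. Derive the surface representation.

zimgeruoxiambae

Rule 1 (post-nasal voicing): /k/ is a voiceless stop immediately after the nasal /m/, so it voices to [g]. /p/ is a voiceless stop immediately after the nasal /m/, so it voices to [b]. /zimkerruokiampae/ → zimgerruokiambae.
Rule 2 (intervocalic spirantization): /k/ is a stop between vowels /o/ and /i/, so it spirantizes to the fricative [x]. /zimgerruokiambae/ → zimgerruoxiambae.
Rule 3 (degemination): /rr/ is a geminate; the first /r/ deletes. /zimgerruoxiambae/ → zimgeruoxiambae.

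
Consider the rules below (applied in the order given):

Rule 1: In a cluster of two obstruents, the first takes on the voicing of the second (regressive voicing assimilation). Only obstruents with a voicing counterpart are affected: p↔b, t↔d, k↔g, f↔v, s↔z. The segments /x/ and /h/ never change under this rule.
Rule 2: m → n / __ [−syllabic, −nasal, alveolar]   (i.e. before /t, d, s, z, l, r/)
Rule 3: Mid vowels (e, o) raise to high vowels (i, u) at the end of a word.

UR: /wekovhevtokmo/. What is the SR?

Rule 1 (regressive voicing assimilation): /v/ precedes the voiceless obstruent /h/, so it devoices to [f] by assimilation. /v/ precedes the voiceless obstruent /t/, so it devoices to [f] by assimilation. /wekovhevtokmo/ → wekofheftokmo.
Rule 2 (nasal place assimilation): no segment meets the environment; /wekofheftokmo/ is unchanged.
Rule 3 (final vowel raising): /o/ is a mid vowel in word-final position, so it raises to [u]. /wekofheftokmo/ → wekofheftokmu.

wekofheftokmu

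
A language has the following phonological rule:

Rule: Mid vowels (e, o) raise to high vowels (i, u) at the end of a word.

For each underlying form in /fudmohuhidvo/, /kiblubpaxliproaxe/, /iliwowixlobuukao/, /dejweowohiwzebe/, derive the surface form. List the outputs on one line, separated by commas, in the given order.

/fudmohuhidvo/: /o/ is a mid vowel in word-final position, so it raises to [u]. → [fudmohuhidvu].
/kiblubpaxliproaxe/: /e/ is a mid vowel in word-final position, so it raises to [i]. → [kiblubpaxliproaxi].
/iliwowixlobuukao/: /o/ is a mid vowel in word-final position, so it raises to [u]. → [iliwowixlobuukau].
/dejweowohiwzebe/: /e/ is a mid vowel in word-final position, so it raises to [i]. → [dejweowohiwzebi].

fudmohuhidvu, kiblubpaxliproaxi, iliwowixlobuukau, dejweowohiwzebi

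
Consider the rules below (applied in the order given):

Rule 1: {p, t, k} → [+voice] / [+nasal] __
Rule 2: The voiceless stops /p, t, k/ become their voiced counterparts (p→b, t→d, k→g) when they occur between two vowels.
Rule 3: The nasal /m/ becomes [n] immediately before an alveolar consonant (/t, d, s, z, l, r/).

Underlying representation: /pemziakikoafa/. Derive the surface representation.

Rule 1 (post-nasal voicing): no segment meets the environment; /pemziakikoafa/ is unchanged.
Rule 2 (intervocalic voicing): /k/ is a voiceless stop between vowels /a/ and /i/, so it voices to [g]. /k/ is a voiceless stop between vowels /i/ and /o/, so it voices to [g]. /pemziakikoafa/ → pemziagigoafa.
Rule 3 (nasal place assimilation): /m/ precedes the alveolar consonant /z/, so it assimilates in place to [n]. /pemziagigoafa/ → penziagigoafa.

penziagigoafa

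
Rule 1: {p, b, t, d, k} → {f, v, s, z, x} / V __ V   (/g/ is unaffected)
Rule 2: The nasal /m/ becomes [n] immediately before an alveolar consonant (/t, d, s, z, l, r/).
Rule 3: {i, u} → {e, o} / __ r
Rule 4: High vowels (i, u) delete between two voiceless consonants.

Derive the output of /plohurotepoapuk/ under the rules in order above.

plohorosefoafk

Rule 1 (intervocalic spirantization): /t/ is a stop between vowels /o/ and /e/, so it spirantizes to the fricative [s]. /p/ is a stop between vowels /e/ and /o/, so it spirantizes to the fricative [f]. /p/ is a stop between vowels /a/ and /u/, so it spirantizes to the fricative [f]. /plohurotepoapuk/ → plohurosefoafuk.
Rule 2 (nasal place assimilation): no segment meets the environment; /plohurosefoafuk/ is unchanged.
Rule 3 (pre-rhotic lowering): /u/ is a high vowel immediately before /r/, so it lowers to [o]. /plohurosefoafuk/ → plohorosefoafuk.
Rule 4 (high vowel syncope): /u/ is a high vowel flanked by voiceless consonants /f/ and /k/, so it deletes. /plohorosefoafuk/ → plohorosefoafk.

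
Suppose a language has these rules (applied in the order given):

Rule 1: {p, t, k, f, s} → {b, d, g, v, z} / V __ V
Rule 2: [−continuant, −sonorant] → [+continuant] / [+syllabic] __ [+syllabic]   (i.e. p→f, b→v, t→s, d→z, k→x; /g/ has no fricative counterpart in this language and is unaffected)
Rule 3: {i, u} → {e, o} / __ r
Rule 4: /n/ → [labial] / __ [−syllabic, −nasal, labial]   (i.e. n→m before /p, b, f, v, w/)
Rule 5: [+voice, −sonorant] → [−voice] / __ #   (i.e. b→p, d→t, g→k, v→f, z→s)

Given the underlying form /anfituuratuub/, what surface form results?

amfizuorazuup

Rule 1 (intervocalic voicing): /t/ is a voiceless obstruent between vowels /i/ and /u/, so it voices to [d]. /t/ is a voiceless obstruent between vowels /a/ and /u/, so it voices to [d]. /anfituuratuub/ → anfiduuraduub.
Rule 2 (intervocalic spirantization): /d/ is a stop between vowels /i/ and /u/, so it spirantizes to the fricative [z]. /d/ is a stop between vowels /a/ and /u/, so it spirantizes to the fricative [z]. /anfiduuraduub/ → anfizuurazuub.
Rule 3 (pre-rhotic lowering): /u/ is a high vowel immediately before /r/, so it lowers to [o]. /anfizuurazuub/ → anfizuorazuub.
Rule 4 (nasal place assimilation): /n/ precedes the labial consonant /f/, so it assimilates in place to [m]. /anfizuorazuub/ → amfizuorazuub.
Rule 5 (final devoicing): /b/ is a voiced obstruent in word-final position, so it devoices to [p]. /amfizuorazuub/ → amfizuorazuup.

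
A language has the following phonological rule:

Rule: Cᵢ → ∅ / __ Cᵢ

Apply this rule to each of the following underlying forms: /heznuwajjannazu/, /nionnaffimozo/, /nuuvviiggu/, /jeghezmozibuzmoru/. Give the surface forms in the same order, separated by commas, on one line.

heznuwajanazu, nionafimozo, nuuviigu, jeghezmozibuzmoru

/heznuwajjannazu/: /jj/ is a geminate; the first /j/ deletes. /nn/ is a geminate; the first /n/ deletes. → [heznuwajanazu].
/nionnaffimozo/: /nn/ is a geminate; the first /n/ deletes. /ff/ is a geminate; the first /f/ deletes. → [nionafimozo].
/nuuvviiggu/: /vv/ is a geminate; the first /v/ deletes. /gg/ is a geminate; the first /g/ deletes. → [nuuviigu].
/jeghezmozibuzmoru/: the rule's environment is not met; surfaces unchanged as [jeghezmozibuzmoru].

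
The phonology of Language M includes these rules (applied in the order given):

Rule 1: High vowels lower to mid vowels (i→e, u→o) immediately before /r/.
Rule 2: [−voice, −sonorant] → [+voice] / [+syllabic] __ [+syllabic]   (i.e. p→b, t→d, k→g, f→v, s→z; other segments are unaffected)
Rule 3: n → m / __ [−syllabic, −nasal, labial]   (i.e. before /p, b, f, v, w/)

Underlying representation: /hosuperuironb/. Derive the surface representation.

hozuberueromb

Rule 1 (pre-rhotic lowering): /i/ is a high vowel immediately before /r/, so it lowers to [e]. /hosuperuironb/ → hosuperueronb.
Rule 2 (intervocalic voicing): /s/ is a voiceless obstruent between vowels /o/ and /u/, so it voices to [z]. /p/ is a voiceless obstruent between vowels /u/ and /e/, so it voices to [b]. /hosuperueronb/ → hozuberueronb.
Rule 3 (nasal place assimilation): /n/ precedes the labial consonant /b/, so it assimilates in place to [m]. /hozuberueronb/ → hozuberueromb.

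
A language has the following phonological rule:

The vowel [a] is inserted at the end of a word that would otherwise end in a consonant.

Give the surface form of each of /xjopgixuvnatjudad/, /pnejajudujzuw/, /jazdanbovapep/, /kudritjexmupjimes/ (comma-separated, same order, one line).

xjopgixuvnatjudada, pnejajudujzuwa, jazdanbovapepa, kudritjexmupjimesa

/xjopgixuvnatjudad/: the form ends in the consonant /d/, so [a] is inserted word-finally. → [xjopgixuvnatjudada].
/pnejajudujzuw/: the form ends in the consonant /w/, so [a] is inserted word-finally. → [pnejajudujzuwa].
/jazdanbovapep/: the form ends in the consonant /p/, so [a] is inserted word-finally. → [jazdanbovapepa].
/kudritjexmupjimes/: the form ends in the consonant /s/, so [a] is inserted word-finally. → [kudritjexmupjimesa].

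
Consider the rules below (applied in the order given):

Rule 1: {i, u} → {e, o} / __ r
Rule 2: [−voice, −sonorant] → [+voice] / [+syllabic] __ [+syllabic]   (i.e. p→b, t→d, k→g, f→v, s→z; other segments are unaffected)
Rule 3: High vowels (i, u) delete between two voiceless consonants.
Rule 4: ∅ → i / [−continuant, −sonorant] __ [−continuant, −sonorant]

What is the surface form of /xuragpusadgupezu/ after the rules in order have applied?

Rule 1 (pre-rhotic lowering): /u/ is a high vowel immediately before /r/, so it lowers to [o]. /xuragpusadgupezu/ → xoragpusadgupezu.
Rule 2 (intervocalic voicing): /s/ is a voiceless obstruent between vowels /u/ and /a/, so it voices to [z]. /p/ is a voiceless obstruent between vowels /u/ and /e/, so it voices to [b]. /xoragpusadgupezu/ → xoragpuzadgubezu.
Rule 3 (high vowel syncope): no segment meets the environment; /xoragpuzadgubezu/ is unchanged.
Rule 4 (stop-cluster i-epenthesis): /g/ and /p/ form a stop–stop cluster, so [i] is inserted between them. /d/ and /g/ form a stop–stop cluster, so [i] is inserted between them. /xoragpuzadgubezu/ → xoragipuzadigubezu.

xoragipuzadigubezu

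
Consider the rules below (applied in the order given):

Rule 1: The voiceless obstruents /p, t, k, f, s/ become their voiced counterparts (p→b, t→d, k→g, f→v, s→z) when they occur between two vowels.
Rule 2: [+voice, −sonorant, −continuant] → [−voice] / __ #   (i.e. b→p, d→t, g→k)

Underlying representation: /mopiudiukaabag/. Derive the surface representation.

Rule 1 (intervocalic voicing): /p/ is a voiceless obstruent between vowels /o/ and /i/, so it voices to [b]. /k/ is a voiceless obstruent between vowels /u/ and /a/, so it voices to [g]. /mopiudiukaabag/ → mobiudiugaabag.
Rule 2 (final devoicing): /g/ is a voiced stop in word-final position, so it devoices to [k]. /mobiudiugaabag/ → mobiudiugaabak.

mobiudiugaabak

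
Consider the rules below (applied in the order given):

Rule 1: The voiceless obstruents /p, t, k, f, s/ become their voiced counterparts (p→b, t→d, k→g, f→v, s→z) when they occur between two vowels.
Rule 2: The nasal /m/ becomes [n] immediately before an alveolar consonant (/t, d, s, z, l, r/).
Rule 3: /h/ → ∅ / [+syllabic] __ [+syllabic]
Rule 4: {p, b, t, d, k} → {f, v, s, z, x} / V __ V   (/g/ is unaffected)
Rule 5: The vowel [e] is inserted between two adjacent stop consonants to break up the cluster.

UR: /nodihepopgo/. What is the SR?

nozievopego

Rule 1 (intervocalic voicing): /p/ is a voiceless obstruent between vowels /e/ and /o/, so it voices to [b]. /nodihepopgo/ → nodihebopgo.
Rule 2 (nasal place assimilation): no segment meets the environment; /nodihebopgo/ is unchanged.
Rule 3 (intervocalic h-deletion): /h/ occurs between vowels /i/ and /e/, so it deletes. /nodihebopgo/ → nodiebopgo.
Rule 4 (intervocalic spirantization): /d/ is a stop between vowels /o/ and /i/, so it spirantizes to the fricative [z]. /b/ is a stop between vowels /e/ and /o/, so it spirantizes to the fricative [v]. /nodiebopgo/ → nozievopgo.
Rule 5 (stop-cluster e-epenthesis): /p/ and /g/ form a stop–stop cluster, so [e] is inserted between them. /nozievopgo/ → nozievopego.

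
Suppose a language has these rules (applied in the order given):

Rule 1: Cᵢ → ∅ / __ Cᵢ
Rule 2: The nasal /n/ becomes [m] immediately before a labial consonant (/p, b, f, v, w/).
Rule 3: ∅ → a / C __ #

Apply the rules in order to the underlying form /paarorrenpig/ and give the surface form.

Rule 1 (degemination): /rr/ is a geminate; the first /r/ deletes. /paarorrenpig/ → paarorenpig.
Rule 2 (nasal place assimilation): /n/ precedes the labial consonant /p/, so it assimilates in place to [m]. /paarorenpig/ → paarorempig.
Rule 3 (final a-epenthesis): the form ends in the consonant /g/, so [a] is inserted word-finally. /paarorempig/ → paarorempiga.

paarorempiga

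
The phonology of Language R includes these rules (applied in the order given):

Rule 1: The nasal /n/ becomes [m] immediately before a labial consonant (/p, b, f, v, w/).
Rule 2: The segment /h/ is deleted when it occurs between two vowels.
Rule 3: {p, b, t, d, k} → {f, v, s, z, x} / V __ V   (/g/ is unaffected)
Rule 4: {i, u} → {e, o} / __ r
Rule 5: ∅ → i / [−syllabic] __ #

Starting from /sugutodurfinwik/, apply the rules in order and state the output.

Rule 1 (nasal place assimilation): /n/ precedes the labial consonant /w/, so it assimilates in place to [m]. /sugutodurfinwik/ → sugutodurfimwik.
Rule 2 (intervocalic h-deletion): no segment meets the environment; /sugutodurfimwik/ is unchanged.
Rule 3 (intervocalic spirantization): /t/ is a stop between vowels /u/ and /o/, so it spirantizes to the fricative [s]. /d/ is a stop between vowels /o/ and /u/, so it spirantizes to the fricative [z]. /sugutodurfimwik/ → sugusozurfimwik.
Rule 4 (pre-rhotic lowering): /u/ is a high vowel immediately before /r/, so it lowers to [o]. /sugusozurfimwik/ → sugusozorfimwik.
Rule 5 (final i-epenthesis): the form ends in the consonant /k/, so [i] is inserted word-finally. /sugusozorfimwik/ → sugusozorfimwiki.

sugusozorfimwiki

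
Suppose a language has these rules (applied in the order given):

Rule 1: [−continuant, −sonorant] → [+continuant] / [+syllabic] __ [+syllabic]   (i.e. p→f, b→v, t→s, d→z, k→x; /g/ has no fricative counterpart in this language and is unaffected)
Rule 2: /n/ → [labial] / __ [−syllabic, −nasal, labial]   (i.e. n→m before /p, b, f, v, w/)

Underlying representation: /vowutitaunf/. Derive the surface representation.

vowusisaumf

Rule 1 (intervocalic spirantization): /t/ is a stop between vowels /u/ and /i/, so it spirantizes to the fricative [s]. /t/ is a stop between vowels /i/ and /a/, so it spirantizes to the fricative [s]. /vowutitaunf/ → vowusisaunf.
Rule 2 (nasal place assimilation): /n/ precedes the labial consonant /f/, so it assimilates in place to [m]. /vowusisaunf/ → vowusisaumf.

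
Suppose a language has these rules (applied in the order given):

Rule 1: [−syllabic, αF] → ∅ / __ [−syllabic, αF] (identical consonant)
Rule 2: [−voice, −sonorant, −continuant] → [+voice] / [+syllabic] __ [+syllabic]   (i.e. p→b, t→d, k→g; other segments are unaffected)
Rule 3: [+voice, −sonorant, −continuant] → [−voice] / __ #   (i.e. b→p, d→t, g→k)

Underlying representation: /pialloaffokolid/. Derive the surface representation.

pialoafogolit

Rule 1 (degemination): /ll/ is a geminate; the first /l/ deletes. /ff/ is a geminate; the first /f/ deletes. /pialloaffokolid/ → pialoafokolid.
Rule 2 (intervocalic voicing): /k/ is a voiceless stop between vowels /o/ and /o/, so it voices to [g]. /pialoafokolid/ → pialoafogolid.
Rule 3 (final devoicing): /d/ is a voiced stop in word-final position, so it devoices to [t]. /pialoafogolid/ → pialoafogolit.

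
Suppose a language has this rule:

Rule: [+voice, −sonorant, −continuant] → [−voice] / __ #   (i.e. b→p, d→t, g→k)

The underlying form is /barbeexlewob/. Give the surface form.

barbeexlewop

Scanning /barbeexlewob/: /b/ at position 1 is not in the conditioning environment; /b/ at position 4 is not in the conditioning environment; /b/ is a voiced stop in word-final position, so it devoices to [p].
Result: [barbeexlewop].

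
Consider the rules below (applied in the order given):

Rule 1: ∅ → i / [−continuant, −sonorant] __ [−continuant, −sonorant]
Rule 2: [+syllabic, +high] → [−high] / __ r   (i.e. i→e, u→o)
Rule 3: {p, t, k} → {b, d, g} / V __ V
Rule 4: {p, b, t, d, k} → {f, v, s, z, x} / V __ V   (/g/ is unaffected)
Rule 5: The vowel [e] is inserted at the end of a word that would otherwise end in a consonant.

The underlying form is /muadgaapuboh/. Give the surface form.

muazigaavuvohe

Rule 1 (stop-cluster i-epenthesis): /d/ and /g/ form a stop–stop cluster, so [i] is inserted between them. /muadgaapuboh/ → muadigaapuboh.
Rule 2 (pre-rhotic lowering): no segment meets the environment; /muadigaapuboh/ is unchanged.
Rule 3 (intervocalic voicing): /p/ is a voiceless stop between vowels /a/ and /u/, so it voices to [b]. /muadigaapuboh/ → muadigaabuboh.
Rule 4 (intervocalic spirantization): /d/ is a stop between vowels /a/ and /i/, so it spirantizes to the fricative [z]. /b/ is a stop between vowels /a/ and /u/, so it spirantizes to the fricative [v]. /b/ is a stop between vowels /u/ and /o/, so it spirantizes to the fricative [v]. /muadigaabuboh/ → muazigaavuvoh.
Rule 5 (final e-epenthesis): the form ends in the consonant /h/, so [e] is inserted word-finally. /muazigaavuvoh/ → muazigaavuvohe.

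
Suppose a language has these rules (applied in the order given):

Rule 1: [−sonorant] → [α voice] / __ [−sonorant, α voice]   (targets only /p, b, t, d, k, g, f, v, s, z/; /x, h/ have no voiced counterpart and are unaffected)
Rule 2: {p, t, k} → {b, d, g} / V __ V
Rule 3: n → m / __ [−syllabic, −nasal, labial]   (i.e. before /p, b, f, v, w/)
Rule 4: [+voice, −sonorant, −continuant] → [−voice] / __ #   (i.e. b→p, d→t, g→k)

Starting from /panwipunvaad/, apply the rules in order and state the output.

Rule 1 (regressive voicing assimilation): no segment meets the environment; /panwipunvaad/ is unchanged.
Rule 2 (intervocalic voicing): /p/ is a voiceless stop between vowels /i/ and /u/, so it voices to [b]. /panwipunvaad/ → panwibunvaad.
Rule 3 (nasal place assimilation): /n/ precedes the labial consonant /w/, so it assimilates in place to [m]. /n/ precedes the labial consonant /v/, so it assimilates in place to [m]. /panwibunvaad/ → pamwibumvaad.
Rule 4 (final devoicing): /d/ is a voiced stop in word-final position, so it devoices to [t]. /pamwibumvaad/ → pamwibumvaat.

pamwibumvaat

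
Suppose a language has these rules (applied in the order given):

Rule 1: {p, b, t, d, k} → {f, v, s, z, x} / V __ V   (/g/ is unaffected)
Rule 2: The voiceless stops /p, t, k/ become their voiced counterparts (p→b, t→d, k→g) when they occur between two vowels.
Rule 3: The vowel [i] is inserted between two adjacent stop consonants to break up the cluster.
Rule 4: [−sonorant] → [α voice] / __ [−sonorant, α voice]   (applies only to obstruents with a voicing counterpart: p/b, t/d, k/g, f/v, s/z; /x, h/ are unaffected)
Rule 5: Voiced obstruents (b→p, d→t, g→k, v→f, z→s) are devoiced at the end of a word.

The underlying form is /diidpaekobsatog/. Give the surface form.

diidipaexopsasok

Rule 1 (intervocalic spirantization): /k/ is a stop between vowels /e/ and /o/, so it spirantizes to the fricative [x]. /t/ is a stop between vowels /a/ and /o/, so it spirantizes to the fricative [s]. /diidpaekobsatog/ → diidpaexobsasog.
Rule 2 (intervocalic voicing): no segment meets the environment; /diidpaexobsasog/ is unchanged.
Rule 3 (stop-cluster i-epenthesis): /d/ and /p/ form a stop–stop cluster, so [i] is inserted between them. /diidpaexobsasog/ → diidipaexobsasog.
Rule 4 (regressive voicing assimilation): /b/ precedes the voiceless obstruent /s/, so it devoices to [p] by assimilation. /diidipaexobsasog/ → diidipaexopsasog.
Rule 5 (final devoicing): /g/ is a voiced obstruent in word-final position, so it devoices to [k]. /diidipaexopsasog/ → diidipaexopsasok.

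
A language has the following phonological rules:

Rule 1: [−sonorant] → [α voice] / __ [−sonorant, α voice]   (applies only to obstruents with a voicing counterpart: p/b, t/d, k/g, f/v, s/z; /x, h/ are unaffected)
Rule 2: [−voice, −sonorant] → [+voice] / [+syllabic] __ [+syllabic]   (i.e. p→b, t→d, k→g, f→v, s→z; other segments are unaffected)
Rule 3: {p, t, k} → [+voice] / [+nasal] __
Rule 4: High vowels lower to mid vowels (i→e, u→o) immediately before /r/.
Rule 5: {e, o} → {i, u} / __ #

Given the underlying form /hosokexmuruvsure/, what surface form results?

hozogexmorufsori

Rule 1 (regressive voicing assimilation): /v/ precedes the voiceless obstruent /s/, so it devoices to [f] by assimilation. /hosokexmuruvsure/ → hosokexmurufsure.
Rule 2 (intervocalic voicing): /s/ is a voiceless obstruent between vowels /o/ and /o/, so it voices to [z]. /k/ is a voiceless obstruent between vowels /o/ and /e/, so it voices to [g]. /hosokexmurufsure/ → hozogexmurufsure.
Rule 3 (post-nasal voicing): no segment meets the environment; /hozogexmurufsure/ is unchanged.
Rule 4 (pre-rhotic lowering): /u/ is a high vowel immediately before /r/, so it lowers to [o]. /u/ is a high vowel immediately before /r/, so it lowers to [o]. /hozogexmurufsure/ → hozogexmorufsore.
Rule 5 (final vowel raising): /e/ is a mid vowel in word-final position, so it raises to [i]. /hozogexmorufsore/ → hozogexmorufsori.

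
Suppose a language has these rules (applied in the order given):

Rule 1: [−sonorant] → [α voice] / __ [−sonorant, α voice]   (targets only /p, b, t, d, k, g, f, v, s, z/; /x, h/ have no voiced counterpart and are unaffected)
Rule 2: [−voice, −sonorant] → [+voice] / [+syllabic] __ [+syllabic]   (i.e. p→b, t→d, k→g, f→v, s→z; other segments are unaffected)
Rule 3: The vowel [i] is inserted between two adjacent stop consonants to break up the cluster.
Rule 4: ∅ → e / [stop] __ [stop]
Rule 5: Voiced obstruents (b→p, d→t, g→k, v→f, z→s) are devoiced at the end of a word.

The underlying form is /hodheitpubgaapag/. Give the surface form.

hotheitipubigaabak

Rule 1 (regressive voicing assimilation): /d/ precedes the voiceless obstruent /h/, so it devoices to [t] by assimilation. /hodheitpubgaapag/ → hotheitpubgaapag.
Rule 2 (intervocalic voicing): /p/ is a voiceless obstruent between vowels /a/ and /a/, so it voices to [b]. /hotheitpubgaapag/ → hotheitpubgaabag.
Rule 3 (stop-cluster i-epenthesis): /t/ and /p/ form a stop–stop cluster, so [i] is inserted between them. /b/ and /g/ form a stop–stop cluster, so [i] is inserted between them. /hotheitpubgaabag/ → hotheitipubigaabag.
Rule 4 (stop-cluster e-epenthesis): no segment meets the environment; /hotheitipubigaabag/ is unchanged.
Rule 5 (final devoicing): /g/ is a voiced obstruent in word-final position, so it devoices to [k]. /hotheitipubigaabag/ → hotheitipubigaabak.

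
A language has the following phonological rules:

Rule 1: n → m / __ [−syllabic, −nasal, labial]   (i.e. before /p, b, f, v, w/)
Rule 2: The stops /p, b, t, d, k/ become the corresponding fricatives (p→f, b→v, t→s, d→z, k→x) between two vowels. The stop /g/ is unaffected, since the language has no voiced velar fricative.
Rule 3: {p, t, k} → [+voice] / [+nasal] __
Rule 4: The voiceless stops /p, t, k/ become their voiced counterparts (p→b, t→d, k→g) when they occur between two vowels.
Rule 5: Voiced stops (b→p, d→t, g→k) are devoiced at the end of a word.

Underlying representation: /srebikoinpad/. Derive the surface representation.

Rule 1 (nasal place assimilation): /n/ precedes the labial consonant /p/, so it assimilates in place to [m]. /srebikoinpad/ → srebikoimpad.
Rule 2 (intervocalic spirantization): /b/ is a stop between vowels /e/ and /i/, so it spirantizes to the fricative [v]. /k/ is a stop between vowels /i/ and /o/, so it spirantizes to the fricative [x]. /srebikoimpad/ → srevixoimpad.
Rule 3 (post-nasal voicing): /p/ is a voiceless stop immediately after the nasal /m/, so it voices to [b]. /srevixoimpad/ → srevixoimbad.
Rule 4 (intervocalic voicing): no segment meets the environment; /srevixoimbad/ is unchanged.
Rule 5 (final devoicing): /d/ is a voiced stop in word-final position, so it devoices to [t]. /srevixoimbad/ → srevixoimbat.

srevixoimbat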